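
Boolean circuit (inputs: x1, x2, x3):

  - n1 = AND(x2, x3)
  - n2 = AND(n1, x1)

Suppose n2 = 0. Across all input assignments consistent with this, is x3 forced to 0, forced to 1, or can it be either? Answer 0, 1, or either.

Both values of x3 occur among assignments with n2 = 0:
  x3=0: x1=0, x2=0, x3=0
  x3=1: x1=0, x2=0, x3=1

either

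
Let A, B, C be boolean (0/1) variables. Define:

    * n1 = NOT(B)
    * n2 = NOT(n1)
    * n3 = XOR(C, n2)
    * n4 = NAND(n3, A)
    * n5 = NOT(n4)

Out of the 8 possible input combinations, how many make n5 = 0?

n5 = NOT(n4) must be 0, so n4 = 1.
n4 = NAND(n3, A) must be 1, so at least one of n3, A is 0.
Enumerating the 8 input combinations, 6 give n5 = 0 and 2 give n5 = 1.

6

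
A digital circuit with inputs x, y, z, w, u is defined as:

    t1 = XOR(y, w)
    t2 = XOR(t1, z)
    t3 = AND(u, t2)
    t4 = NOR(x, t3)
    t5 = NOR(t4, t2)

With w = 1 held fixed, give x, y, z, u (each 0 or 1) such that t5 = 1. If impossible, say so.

x=1, y=1, z=0, u=1

Check with w = 1 and x=1, y=1, z=0, u=1:
t1 = XOR(y, w) = XOR(1, 1) = 0
t2 = XOR(t1, z) = XOR(0, 0) = 0
t3 = AND(u, t2) = AND(1, 0) = 0
t4 = NOR(x, t3) = NOR(1, 0) = 0
t5 = NOR(t4, t2) = NOR(0, 0) = 1
So t5 = 1.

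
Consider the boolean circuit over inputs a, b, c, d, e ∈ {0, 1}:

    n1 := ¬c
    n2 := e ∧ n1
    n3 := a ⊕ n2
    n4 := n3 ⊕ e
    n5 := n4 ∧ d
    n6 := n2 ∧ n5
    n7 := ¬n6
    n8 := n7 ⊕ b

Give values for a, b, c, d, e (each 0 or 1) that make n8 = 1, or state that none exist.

a=0, b=0, c=0, d=0, e=1

n8 = n7 ⊕ b must be 1, so n7 and b differ.
Check with a=0, b=0, c=0, d=0, e=1:
n1 = ¬c = ¬0 = 1
n2 = e ∧ n1 = 1 ∧ 1 = 1
n3 = a ⊕ n2 = 0 ⊕ 1 = 1
n4 = n3 ⊕ e = 1 ⊕ 1 = 0
n5 = n4 ∧ d = 0 ∧ 0 = 0
n6 = n2 ∧ n5 = 1 ∧ 0 = 0
n7 = ¬n6 = ¬0 = 1
n8 = n7 ⊕ b = 1 ⊕ 0 = 1
So n8 = 1 as required.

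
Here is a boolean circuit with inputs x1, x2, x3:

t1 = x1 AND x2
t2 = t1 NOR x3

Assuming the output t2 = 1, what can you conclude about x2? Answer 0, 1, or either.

either

Both values of x2 occur among assignments with t2 = 1:
  x2=0: x1=0, x2=0, x3=0
  x2=1: x1=0, x2=1, x3=0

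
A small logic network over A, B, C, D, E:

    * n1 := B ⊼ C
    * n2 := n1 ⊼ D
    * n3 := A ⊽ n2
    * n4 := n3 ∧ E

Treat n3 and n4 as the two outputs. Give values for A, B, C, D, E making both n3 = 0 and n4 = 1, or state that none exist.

no solution exists

Across all 32 input combinations, none give both n3 = 0 and n4 = 1.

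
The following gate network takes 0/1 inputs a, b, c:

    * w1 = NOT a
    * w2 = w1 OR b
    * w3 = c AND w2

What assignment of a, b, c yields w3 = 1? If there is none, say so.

w3 = c AND w2 must be 1, so both c = 1 and w2 = 1.
w2 = w1 OR b must be 1, so at least one of w1, b is 1.
Check with a=0 b=0 c=1:
w1 = NOT a = NOT 0 = 1
w2 = w1 OR b = 1 OR 0 = 1
w3 = c AND w2 = 1 AND 1 = 1
So w3 = 1 as required.

a=0 b=0 c=1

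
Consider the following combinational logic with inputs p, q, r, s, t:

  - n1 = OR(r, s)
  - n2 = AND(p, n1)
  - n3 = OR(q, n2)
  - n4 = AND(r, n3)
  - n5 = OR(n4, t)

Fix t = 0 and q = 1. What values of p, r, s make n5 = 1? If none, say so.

Check with t = 0 and q = 1 and p=0, r=1, s=0:
n1 = OR(r, s) = OR(1, 0) = 1
n2 = AND(p, n1) = AND(0, 1) = 0
n3 = OR(q, n2) = OR(1, 0) = 1
n4 = AND(r, n3) = AND(1, 1) = 1
n5 = OR(n4, t) = OR(1, 0) = 1
So n5 = 1.

p=0, r=1, s=0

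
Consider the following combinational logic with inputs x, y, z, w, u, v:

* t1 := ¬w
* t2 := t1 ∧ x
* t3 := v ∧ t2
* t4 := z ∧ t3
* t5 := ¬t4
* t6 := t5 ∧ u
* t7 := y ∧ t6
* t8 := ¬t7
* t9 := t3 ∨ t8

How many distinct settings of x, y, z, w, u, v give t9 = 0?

14

t9 = t3 ∨ t8 must be 0, so both t3 = 0 and t8 = 0.
t3 = v ∧ t2 must be 0, so at least one of v, t2 is 0.
t8 = ¬t7 must be 0, so t7 = 1.
Enumerating the 64 input combinations, 14 give t9 = 0 and 50 give t9 = 1.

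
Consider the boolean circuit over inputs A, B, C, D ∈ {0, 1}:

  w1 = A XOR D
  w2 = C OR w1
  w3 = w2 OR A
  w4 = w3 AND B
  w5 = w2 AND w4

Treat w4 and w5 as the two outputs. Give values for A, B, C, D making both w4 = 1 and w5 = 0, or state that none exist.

A=1, B=1, C=0, D=1

Check with A=1, B=1, C=0, D=1:
w1 = A XOR D = 1 XOR 1 = 0
w2 = C OR w1 = 0 OR 0 = 0
w3 = w2 OR A = 0 OR 1 = 1
w4 = w3 AND B = 1 AND 1 = 1
w5 = w2 AND w4 = 0 AND 1 = 0
So w4 = 1 and w5 = 0.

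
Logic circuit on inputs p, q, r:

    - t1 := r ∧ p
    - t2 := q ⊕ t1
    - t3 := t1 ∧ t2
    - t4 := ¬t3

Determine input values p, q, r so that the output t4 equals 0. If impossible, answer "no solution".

Check with p=1, q=0, r=1:
t1 = r ∧ p = 1 ∧ 1 = 1
t2 = q ⊕ t1 = 0 ⊕ 1 = 1
t3 = t1 ∧ t2 = 1 ∧ 1 = 1
t4 = ¬t3 = ¬1 = 0
So t4 = 0 as required.

p=1, q=0, r=1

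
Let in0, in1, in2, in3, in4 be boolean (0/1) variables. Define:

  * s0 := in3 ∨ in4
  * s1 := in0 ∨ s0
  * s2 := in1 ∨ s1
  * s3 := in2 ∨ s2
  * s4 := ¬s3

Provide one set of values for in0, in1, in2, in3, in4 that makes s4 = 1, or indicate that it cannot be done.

s4 = ¬s3 must be 1, so s3 = 0.
s3 = in2 ∨ s2 must be 0, so both in2 = 0 and s2 = 0.
Check with in0=0, in1=0, in2=0, in3=0, in4=0:
s0 = in3 ∨ in4 = 0 ∨ 0 = 0
s1 = in0 ∨ s0 = 0 ∨ 0 = 0
s2 = in1 ∨ s1 = 0 ∨ 0 = 0
s3 = in2 ∨ s2 = 0 ∨ 0 = 0
s4 = ¬s3 = ¬0 = 1
So s4 = 1 as required.

in0=0, in1=0, in2=0, in3=0, in4=0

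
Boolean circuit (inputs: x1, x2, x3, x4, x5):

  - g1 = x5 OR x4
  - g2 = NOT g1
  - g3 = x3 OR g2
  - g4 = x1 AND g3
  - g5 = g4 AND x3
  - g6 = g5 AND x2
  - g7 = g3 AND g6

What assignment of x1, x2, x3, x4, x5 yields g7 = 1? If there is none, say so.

Check with x1=1 x2=1 x3=1 x4=1 x5=0:
g1 = x5 OR x4 = 0 OR 1 = 1
g2 = NOT g1 = NOT 1 = 0
g3 = x3 OR g2 = 1 OR 0 = 1
g4 = x1 AND g3 = 1 AND 1 = 1
g5 = g4 AND x3 = 1 AND 1 = 1
g6 = g5 AND x2 = 1 AND 1 = 1
g7 = g3 AND g6 = 1 AND 1 = 1
So g7 = 1 as required.

x1=1 x2=1 x3=1 x4=1 x5=0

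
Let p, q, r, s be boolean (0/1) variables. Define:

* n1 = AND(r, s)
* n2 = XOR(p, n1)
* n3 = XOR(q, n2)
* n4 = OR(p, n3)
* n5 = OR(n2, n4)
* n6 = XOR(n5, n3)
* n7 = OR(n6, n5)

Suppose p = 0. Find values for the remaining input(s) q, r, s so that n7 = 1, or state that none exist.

n7 = OR(n6, n5) must be 1, so at least one of n6, n5 is 1.
Check with p = 0 and q=1, r=1, s=0:
n1 = AND(r, s) = AND(1, 0) = 0
n2 = XOR(p, n1) = XOR(0, 0) = 0
n3 = XOR(q, n2) = XOR(1, 0) = 1
n4 = OR(p, n3) = OR(0, 1) = 1
n5 = OR(n2, n4) = OR(0, 1) = 1
n6 = XOR(n5, n3) = XOR(1, 1) = 0
n7 = OR(n6, n5) = OR(0, 1) = 1
So n7 = 1.

q=1, r=1, s=0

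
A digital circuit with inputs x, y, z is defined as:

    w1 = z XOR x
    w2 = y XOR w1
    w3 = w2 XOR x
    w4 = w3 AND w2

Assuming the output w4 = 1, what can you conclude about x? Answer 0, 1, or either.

w4 = w3 AND w2 must be 1, so both w3 = 1 and w2 = 1.
Every assignment with w4 = 1 has x = 0; there are 2 such assignment(s).
  x=0, y=0, z=1
  x=0, y=1, z=0

0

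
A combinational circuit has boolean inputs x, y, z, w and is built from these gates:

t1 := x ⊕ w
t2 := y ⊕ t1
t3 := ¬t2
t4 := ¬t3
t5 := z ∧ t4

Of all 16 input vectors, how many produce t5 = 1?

t5 = z ∧ t4 must be 1, so both z = 1 and t4 = 1.
t4 = ¬t3 must be 1, so t3 = 0.
Enumerating the 16 input combinations, 4 give t5 = 1 and 12 give t5 = 0.

4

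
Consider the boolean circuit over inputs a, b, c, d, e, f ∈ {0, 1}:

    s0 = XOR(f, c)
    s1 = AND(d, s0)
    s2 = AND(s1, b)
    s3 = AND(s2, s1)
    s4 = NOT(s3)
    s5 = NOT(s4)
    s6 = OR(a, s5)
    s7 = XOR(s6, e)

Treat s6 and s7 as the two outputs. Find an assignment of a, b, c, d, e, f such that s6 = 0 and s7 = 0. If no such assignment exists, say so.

a=0, b=0, c=1, d=0, e=0, f=1

Check with a=0, b=0, c=1, d=0, e=0, f=1:
s0 = XOR(f, c) = XOR(1, 1) = 0
s1 = AND(d, s0) = AND(0, 0) = 0
s2 = AND(s1, b) = AND(0, 0) = 0
s3 = AND(s2, s1) = AND(0, 0) = 0
s4 = NOT(s3) = NOT 0 = 1
s5 = NOT(s4) = NOT 1 = 0
s6 = OR(a, s5) = OR(0, 0) = 0
s7 = XOR(s6, e) = XOR(0, 0) = 0
So s6 = 0 and s7 = 0.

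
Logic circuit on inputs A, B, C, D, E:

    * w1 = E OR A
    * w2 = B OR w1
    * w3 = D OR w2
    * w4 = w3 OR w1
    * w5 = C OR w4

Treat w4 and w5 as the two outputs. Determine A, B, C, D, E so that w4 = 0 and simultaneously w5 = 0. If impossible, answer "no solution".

A=0, B=0, C=0, D=0, E=0

Check with A=0, B=0, C=0, D=0, E=0:
w1 = E OR A = 0 OR 0 = 0
w2 = B OR w1 = 0 OR 0 = 0
w3 = D OR w2 = 0 OR 0 = 0
w4 = w3 OR w1 = 0 OR 0 = 0
w5 = C OR w4 = 0 OR 0 = 0
So w4 = 0 and w5 = 0.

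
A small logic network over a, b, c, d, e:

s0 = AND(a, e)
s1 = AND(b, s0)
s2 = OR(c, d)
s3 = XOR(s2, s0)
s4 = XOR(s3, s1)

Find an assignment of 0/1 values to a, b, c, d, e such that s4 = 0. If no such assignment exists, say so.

a=1, b=0, c=0, d=1, e=1

s4 = XOR(s3, s1) must be 0, so s3 and s1 are equal.
Check with a=1, b=0, c=0, d=1, e=1:
s0 = AND(a, e) = AND(1, 1) = 1
s1 = AND(b, s0) = AND(0, 1) = 0
s2 = OR(c, d) = OR(0, 1) = 1
s3 = XOR(s2, s0) = XOR(1, 1) = 0
s4 = XOR(s3, s1) = XOR(0, 0) = 0
So s4 = 0 as required.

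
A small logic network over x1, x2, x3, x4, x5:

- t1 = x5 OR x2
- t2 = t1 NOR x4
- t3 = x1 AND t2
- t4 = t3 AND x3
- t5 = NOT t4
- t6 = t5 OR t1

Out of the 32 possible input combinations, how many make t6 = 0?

1

t6 = t5 OR t1 must be 0, so both t5 = 0 and t1 = 0.
t5 = NOT t4 must be 0, so t4 = 1.
Enumerating the 32 input combinations, 1 give t6 = 0 and 31 give t6 = 1.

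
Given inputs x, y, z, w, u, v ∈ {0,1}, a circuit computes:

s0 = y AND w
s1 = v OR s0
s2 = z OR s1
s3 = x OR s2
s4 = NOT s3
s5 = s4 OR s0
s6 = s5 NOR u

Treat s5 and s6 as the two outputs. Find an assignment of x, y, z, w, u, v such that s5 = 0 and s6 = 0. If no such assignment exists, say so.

x=0 y=1 z=1 w=0 u=1 v=0

Check with x=0 y=1 z=1 w=0 u=1 v=0:
s0 = y AND w = 1 AND 0 = 0
s1 = v OR s0 = 0 OR 0 = 0
s2 = z OR s1 = 1 OR 0 = 1
s3 = x OR s2 = 0 OR 1 = 1
s4 = NOT s3 = NOT 1 = 0
s5 = s4 OR s0 = 0 OR 0 = 0
s6 = s5 NOR u = 0 NOR 1 = 0
So s5 = 0 and s6 = 0.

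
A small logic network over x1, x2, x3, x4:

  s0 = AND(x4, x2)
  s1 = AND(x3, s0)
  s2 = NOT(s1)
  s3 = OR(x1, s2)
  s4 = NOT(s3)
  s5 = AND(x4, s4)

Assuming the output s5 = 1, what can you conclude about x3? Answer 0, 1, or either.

1

s5 = AND(x4, s4) must be 1, so both x4 = 1 and s4 = 1.
Every assignment with s5 = 1 has x3 = 1; there are 1 such assignment(s).
  x1=0, x2=1, x3=1, x4=1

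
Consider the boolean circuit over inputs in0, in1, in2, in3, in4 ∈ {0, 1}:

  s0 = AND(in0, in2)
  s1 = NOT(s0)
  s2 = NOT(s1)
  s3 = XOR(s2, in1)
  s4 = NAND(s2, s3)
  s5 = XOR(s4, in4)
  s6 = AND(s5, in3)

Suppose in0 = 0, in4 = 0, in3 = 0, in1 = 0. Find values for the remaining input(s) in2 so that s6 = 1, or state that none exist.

With in0 = 0, in4 = 0, in3 = 0, in1 = 0 fixed, none of the 2 settings of in2 give s6 = 1.
For example, with in2=0:
s0 = AND(in0, in2) = AND(0, 0) = 0
s1 = NOT(s0) = NOT 0 = 1
s2 = NOT(s1) = NOT 1 = 0
s3 = XOR(s2, in1) = XOR(0, 0) = 0
s4 = NAND(s2, s3) = NAND(0, 0) = 1
s5 = XOR(s4, in4) = XOR(1, 0) = 1
s6 = AND(s5, in3) = AND(1, 0) = 0
giving s6 = 0 ≠ 1.

no solution exists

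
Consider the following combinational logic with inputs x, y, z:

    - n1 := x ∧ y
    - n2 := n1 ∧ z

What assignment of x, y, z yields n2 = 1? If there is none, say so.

Check with x=1, y=1, z=1:
n1 = x ∧ y = 1 ∧ 1 = 1
n2 = n1 ∧ z = 1 ∧ 1 = 1
So n2 = 1 as required.

x=1, y=1, z=1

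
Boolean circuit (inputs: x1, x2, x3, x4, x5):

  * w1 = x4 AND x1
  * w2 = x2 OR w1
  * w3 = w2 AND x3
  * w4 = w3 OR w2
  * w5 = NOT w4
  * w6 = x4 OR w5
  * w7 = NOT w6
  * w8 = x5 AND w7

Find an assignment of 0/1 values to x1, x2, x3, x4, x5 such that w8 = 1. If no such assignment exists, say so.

w8 = x5 AND w7 must be 1, so both x5 = 1 and w7 = 1.
w7 = NOT w6 must be 1, so w6 = 0.
w6 = x4 OR w5 must be 0, so both x4 = 0 and w5 = 0.
Check with x1=1, x2=1, x3=1, x4=0, x5=1:
w1 = x4 AND x1 = 0 AND 1 = 0
w2 = x2 OR w1 = 1 OR 0 = 1
w3 = w2 AND x3 = 1 AND 1 = 1
w4 = w3 OR w2 = 1 OR 1 = 1
w5 = NOT w4 = NOT 1 = 0
w6 = x4 OR w5 = 0 OR 0 = 0
w7 = NOT w6 = NOT 0 = 1
w8 = x5 AND w7 = 1 AND 1 = 1
So w8 = 1 as required.

x1=1, x2=1, x3=1, x4=0, x5=1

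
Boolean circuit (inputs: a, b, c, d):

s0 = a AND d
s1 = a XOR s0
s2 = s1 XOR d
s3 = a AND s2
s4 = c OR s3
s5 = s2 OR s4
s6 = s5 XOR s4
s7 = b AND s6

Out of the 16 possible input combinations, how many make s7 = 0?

s7 = b AND s6 must be 0, so at least one of b, s6 is 0.
Enumerating the 16 input combinations, 15 give s7 = 0 and 1 give s7 = 1.

15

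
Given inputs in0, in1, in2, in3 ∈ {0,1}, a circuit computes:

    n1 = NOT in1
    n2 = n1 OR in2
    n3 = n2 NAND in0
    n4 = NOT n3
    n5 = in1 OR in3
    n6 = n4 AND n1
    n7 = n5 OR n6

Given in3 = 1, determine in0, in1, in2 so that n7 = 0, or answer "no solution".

With in3 = 1 fixed, none of the 8 settings of in0, in1, in2 give n7 = 0.
For example, with in0=0, in1=1, in2=0:
n1 = NOT in1 = NOT 1 = 0
n2 = n1 OR in2 = 0 OR 0 = 0
n3 = n2 NAND in0 = 0 NAND 0 = 1
n4 = NOT n3 = NOT 1 = 0
n5 = in1 OR in3 = 1 OR 1 = 1
n6 = n4 AND n1 = 0 AND 0 = 0
n7 = n5 OR n6 = 1 OR 0 = 1
giving n7 = 1 ≠ 0.

no solution exists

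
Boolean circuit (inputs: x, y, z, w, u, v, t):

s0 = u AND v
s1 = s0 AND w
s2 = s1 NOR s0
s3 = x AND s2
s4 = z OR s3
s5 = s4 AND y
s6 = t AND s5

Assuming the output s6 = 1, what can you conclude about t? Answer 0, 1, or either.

1

s6 = t AND s5 must be 1, so both t = 1 and s5 = 1.
Every assignment with s6 = 1 has t = 1; there are 22 such assignment(s).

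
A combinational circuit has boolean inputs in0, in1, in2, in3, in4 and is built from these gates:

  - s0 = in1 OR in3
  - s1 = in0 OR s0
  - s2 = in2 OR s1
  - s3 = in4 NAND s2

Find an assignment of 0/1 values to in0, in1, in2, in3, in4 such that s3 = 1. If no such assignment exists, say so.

in0=1 in1=0 in2=0 in3=1 in4=0

s3 = in4 NAND s2 must be 1, so at least one of in4, s2 is 0.
Check with in0=1 in1=0 in2=0 in3=1 in4=0:
s0 = in1 OR in3 = 0 OR 1 = 1
s1 = in0 OR s0 = 1 OR 1 = 1
s2 = in2 OR s1 = 0 OR 1 = 1
s3 = in4 NAND s2 = 0 NAND 1 = 1
So s3 = 1 as required.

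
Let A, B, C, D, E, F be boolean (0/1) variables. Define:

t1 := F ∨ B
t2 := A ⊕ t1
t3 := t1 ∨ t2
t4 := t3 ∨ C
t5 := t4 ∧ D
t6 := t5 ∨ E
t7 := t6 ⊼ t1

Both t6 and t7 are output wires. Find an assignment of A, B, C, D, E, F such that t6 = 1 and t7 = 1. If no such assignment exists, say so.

A=0, B=0, C=0, D=0, E=1, F=0

Check with A=0, B=0, C=0, D=0, E=1, F=0:
t1 = F ∨ B = 0 ∨ 0 = 0
t2 = A ⊕ t1 = 0 ⊕ 0 = 0
t3 = t1 ∨ t2 = 0 ∨ 0 = 0
t4 = t3 ∨ C = 0 ∨ 0 = 0
t5 = t4 ∧ D = 0 ∧ 0 = 0
t6 = t5 ∨ E = 0 ∨ 1 = 1
t7 = t6 ⊼ t1 = 1 ⊼ 0 = 1
So t6 = 1 and t7 = 1.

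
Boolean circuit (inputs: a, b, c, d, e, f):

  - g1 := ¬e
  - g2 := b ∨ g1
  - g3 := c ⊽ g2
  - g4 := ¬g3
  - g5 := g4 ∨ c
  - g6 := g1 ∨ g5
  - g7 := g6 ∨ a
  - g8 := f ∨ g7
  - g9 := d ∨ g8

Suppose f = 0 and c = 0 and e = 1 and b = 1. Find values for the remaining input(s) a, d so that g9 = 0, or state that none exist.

no solution exists

With f = 0 and c = 0 and e = 1 and b = 1 fixed, none of the 4 settings of a, d give g9 = 0.
For example, with a=0, d=1:
g1 = ¬e = ¬1 = 0
g2 = b ∨ g1 = 1 ∨ 0 = 1
g3 = c ⊽ g2 = 0 ⊽ 1 = 0
g4 = ¬g3 = ¬0 = 1
g5 = g4 ∨ c = 1 ∨ 0 = 1
g6 = g1 ∨ g5 = 0 ∨ 1 = 1
g7 = g6 ∨ a = 1 ∨ 0 = 1
g8 = f ∨ g7 = 0 ∨ 1 = 1
g9 = d ∨ g8 = 1 ∨ 1 = 1
giving g9 = 1 ≠ 0.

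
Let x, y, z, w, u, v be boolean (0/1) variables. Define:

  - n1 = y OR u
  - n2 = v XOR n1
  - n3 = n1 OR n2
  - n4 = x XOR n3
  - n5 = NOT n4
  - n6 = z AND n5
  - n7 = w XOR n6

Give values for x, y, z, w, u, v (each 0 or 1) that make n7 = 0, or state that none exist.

x=0, y=1, z=0, w=0, u=1, v=0

n7 = w XOR n6 must be 0, so w and n6 are equal.
Check with x=0, y=1, z=0, w=0, u=1, v=0:
n1 = y OR u = 1 OR 1 = 1
n2 = v XOR n1 = 0 XOR 1 = 1
n3 = n1 OR n2 = 1 OR 1 = 1
n4 = x XOR n3 = 0 XOR 1 = 1
n5 = NOT n4 = NOT 1 = 0
n6 = z AND n5 = 0 AND 0 = 0
n7 = w XOR n6 = 0 XOR 0 = 0
So n7 = 0 as required.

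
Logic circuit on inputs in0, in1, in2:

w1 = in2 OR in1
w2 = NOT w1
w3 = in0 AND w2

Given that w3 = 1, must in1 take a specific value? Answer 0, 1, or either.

w3 = in0 AND w2 must be 1, so both in0 = 1 and w2 = 1.
w2 = NOT w1 must be 1, so w1 = 0.
Every assignment with w3 = 1 has in1 = 0; there are 1 such assignment(s).
  in0=1, in1=0, in2=0

0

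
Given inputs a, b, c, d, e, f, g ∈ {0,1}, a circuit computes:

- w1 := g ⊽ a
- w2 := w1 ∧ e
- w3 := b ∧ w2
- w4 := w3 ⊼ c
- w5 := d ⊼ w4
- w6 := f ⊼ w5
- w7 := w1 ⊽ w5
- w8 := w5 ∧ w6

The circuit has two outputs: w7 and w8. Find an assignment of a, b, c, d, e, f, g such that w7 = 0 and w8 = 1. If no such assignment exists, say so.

a=0, b=1, c=1, d=0, e=0, f=0, g=0

Check with a=0, b=1, c=1, d=0, e=0, f=0, g=0:
w1 = g ⊽ a = 0 ⊽ 0 = 1
w2 = w1 ∧ e = 1 ∧ 0 = 0
w3 = b ∧ w2 = 1 ∧ 0 = 0
w4 = w3 ⊼ c = 0 ⊼ 1 = 1
w5 = d ⊼ w4 = 0 ⊼ 1 = 1
w6 = f ⊼ w5 = 0 ⊼ 1 = 1
w7 = w1 ⊽ w5 = 1 ⊽ 1 = 0
w8 = w5 ∧ w6 = 1 ∧ 1 = 1
So w7 = 0 and w8 = 1.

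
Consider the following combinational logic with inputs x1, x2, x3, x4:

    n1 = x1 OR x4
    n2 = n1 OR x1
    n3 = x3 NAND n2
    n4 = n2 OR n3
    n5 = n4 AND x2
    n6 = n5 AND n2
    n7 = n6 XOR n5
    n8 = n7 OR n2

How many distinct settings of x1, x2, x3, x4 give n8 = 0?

n8 = n7 OR n2 must be 0, so both n7 = 0 and n2 = 0.
n7 = n6 XOR n5 must be 0, so n6 and n5 are equal.
Satisfying assignments:
  x1=0, x2=0, x3=0, x4=0
  x1=0, x2=0, x3=1, x4=0

2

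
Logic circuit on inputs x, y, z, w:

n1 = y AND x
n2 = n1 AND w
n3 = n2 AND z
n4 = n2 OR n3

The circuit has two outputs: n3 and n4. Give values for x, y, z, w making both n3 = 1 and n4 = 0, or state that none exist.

no solution exists

Across all 16 input combinations, none give both n3 = 1 and n4 = 0.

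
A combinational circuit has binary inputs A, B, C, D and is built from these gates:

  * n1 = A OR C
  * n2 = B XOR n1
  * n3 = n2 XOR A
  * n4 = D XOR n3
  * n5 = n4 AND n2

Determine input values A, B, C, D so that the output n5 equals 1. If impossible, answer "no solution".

A=0, B=1, C=0, D=0

n5 = n4 AND n2 must be 1, so both n4 = 1 and n2 = 1.
n4 = D XOR n3 must be 1, so D and n3 differ.
Check with A=0, B=1, C=0, D=0:
n1 = A OR C = 0 OR 0 = 0
n2 = B XOR n1 = 1 XOR 0 = 1
n3 = n2 XOR A = 1 XOR 0 = 1
n4 = D XOR n3 = 0 XOR 1 = 1
n5 = n4 AND n2 = 1 AND 1 = 1
So n5 = 1 as required.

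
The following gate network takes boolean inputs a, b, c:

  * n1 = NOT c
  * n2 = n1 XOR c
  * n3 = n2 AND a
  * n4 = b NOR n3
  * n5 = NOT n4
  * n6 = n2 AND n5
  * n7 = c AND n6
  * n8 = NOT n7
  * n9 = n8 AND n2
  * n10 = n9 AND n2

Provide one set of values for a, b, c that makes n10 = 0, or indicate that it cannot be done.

a=1, b=1, c=1

Check with a=1, b=1, c=1:
n1 = NOT c = NOT 1 = 0
n2 = n1 XOR c = 0 XOR 1 = 1
n3 = n2 AND a = 1 AND 1 = 1
n4 = b NOR n3 = 1 NOR 1 = 0
n5 = NOT n4 = NOT 0 = 1
n6 = n2 AND n5 = 1 AND 1 = 1
n7 = c AND n6 = 1 AND 1 = 1
n8 = NOT n7 = NOT 1 = 0
n9 = n8 AND n2 = 0 AND 1 = 0
n10 = n9 AND n2 = 0 AND 1 = 0
So n10 = 0 as required.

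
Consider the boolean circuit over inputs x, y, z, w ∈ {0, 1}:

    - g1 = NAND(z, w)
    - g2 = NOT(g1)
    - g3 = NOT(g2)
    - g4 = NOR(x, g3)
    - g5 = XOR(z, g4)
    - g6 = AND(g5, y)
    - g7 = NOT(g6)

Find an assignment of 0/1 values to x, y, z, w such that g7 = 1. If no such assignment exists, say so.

g7 = NOT(g6) must be 1, so g6 = 0.
g6 = AND(g5, y) must be 0, so at least one of g5, y is 0.
Check with x=1, y=0, z=1, w=1:
g1 = NAND(z, w) = NAND(1, 1) = 0
g2 = NOT(g1) = NOT 0 = 1
g3 = NOT(g2) = NOT 1 = 0
g4 = NOR(x, g3) = NOR(1, 0) = 0
g5 = XOR(z, g4) = XOR(1, 0) = 1
g6 = AND(g5, y) = AND(1, 0) = 0
g7 = NOT(g6) = NOT 0 = 1
So g7 = 1 as required.

x=1, y=0, z=1, w=1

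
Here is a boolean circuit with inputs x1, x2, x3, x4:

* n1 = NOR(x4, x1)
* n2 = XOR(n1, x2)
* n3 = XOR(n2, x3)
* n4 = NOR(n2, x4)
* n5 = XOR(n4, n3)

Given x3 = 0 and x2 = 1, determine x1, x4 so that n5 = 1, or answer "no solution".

Check with x3 = 0 and x2 = 1 and x1=1, x4=1:
n1 = NOR(x4, x1) = NOR(1, 1) = 0
n2 = XOR(n1, x2) = XOR(0, 1) = 1
n3 = XOR(n2, x3) = XOR(1, 0) = 1
n4 = NOR(n2, x4) = NOR(1, 1) = 0
n5 = XOR(n4, n3) = XOR(0, 1) = 1
So n5 = 1.

x1=1 x4=1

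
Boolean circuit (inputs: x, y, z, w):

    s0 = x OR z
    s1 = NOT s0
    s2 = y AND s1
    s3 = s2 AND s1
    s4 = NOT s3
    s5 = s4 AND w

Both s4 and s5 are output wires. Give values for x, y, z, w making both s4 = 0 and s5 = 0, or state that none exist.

x=0, y=1, z=0, w=1

Check with x=0, y=1, z=0, w=1:
s0 = x OR z = 0 OR 0 = 0
s1 = NOT s0 = NOT 0 = 1
s2 = y AND s1 = 1 AND 1 = 1
s3 = s2 AND s1 = 1 AND 1 = 1
s4 = NOT s3 = NOT 1 = 0
s5 = s4 AND w = 0 AND 1 = 0
So s4 = 0 and s5 = 0.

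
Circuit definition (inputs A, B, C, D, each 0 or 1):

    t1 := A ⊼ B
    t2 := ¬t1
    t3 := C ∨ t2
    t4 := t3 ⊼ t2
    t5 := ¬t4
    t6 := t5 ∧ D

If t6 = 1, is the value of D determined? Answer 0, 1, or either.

1

t6 = t5 ∧ D must be 1, so both t5 = 1 and D = 1.
t5 = ¬t4 must be 1, so t4 = 0.
t4 = t3 ⊼ t2 must be 0, so both t3 = 1 and t2 = 1.
Every assignment with t6 = 1 has D = 1; there are 2 such assignment(s).
  A=1, B=1, C=0, D=1
  A=1, B=1, C=1, D=1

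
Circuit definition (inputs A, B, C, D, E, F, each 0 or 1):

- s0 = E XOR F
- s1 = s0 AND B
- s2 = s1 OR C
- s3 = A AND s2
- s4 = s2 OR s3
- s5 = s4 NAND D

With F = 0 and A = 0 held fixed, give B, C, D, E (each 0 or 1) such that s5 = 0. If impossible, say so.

B=1, C=0, D=1, E=1

Check with F = 0 and A = 0 and B=1, C=0, D=1, E=1:
s0 = E XOR F = 1 XOR 0 = 1
s1 = s0 AND B = 1 AND 1 = 1
s2 = s1 OR C = 1 OR 0 = 1
s3 = A AND s2 = 0 AND 1 = 0
s4 = s2 OR s3 = 1 OR 0 = 1
s5 = s4 NAND D = 1 NAND 1 = 0
So s5 = 0.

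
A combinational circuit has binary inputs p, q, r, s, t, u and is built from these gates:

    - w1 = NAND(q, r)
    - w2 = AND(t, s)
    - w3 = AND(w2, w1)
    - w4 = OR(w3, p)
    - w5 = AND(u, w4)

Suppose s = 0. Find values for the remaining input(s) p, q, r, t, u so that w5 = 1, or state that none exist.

p=1, q=1, r=0, t=1, u=1

w5 = AND(u, w4) must be 1, so both u = 1 and w4 = 1.
w4 = OR(w3, p) must be 1, so at least one of w3, p is 1.
Check with s = 0 and p=1, q=1, r=0, t=1, u=1:
w1 = NAND(q, r) = NAND(1, 0) = 1
w2 = AND(t, s) = AND(1, 0) = 0
w3 = AND(w2, w1) = AND(0, 1) = 0
w4 = OR(w3, p) = OR(0, 1) = 1
w5 = AND(u, w4) = AND(1, 1) = 1
So w5 = 1.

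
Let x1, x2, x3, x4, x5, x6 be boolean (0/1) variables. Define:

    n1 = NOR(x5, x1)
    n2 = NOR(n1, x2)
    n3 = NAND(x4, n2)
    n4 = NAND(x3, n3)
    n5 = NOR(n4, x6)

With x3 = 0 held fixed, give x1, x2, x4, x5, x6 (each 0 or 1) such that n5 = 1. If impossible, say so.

With x3 = 0 fixed, none of the 32 settings of x1, x2, x4, x5, x6 give n5 = 1.
For example, with x1=0, x2=0, x4=1, x5=0, x6=1:
n1 = NOR(x5, x1) = NOR(0, 0) = 1
n2 = NOR(n1, x2) = NOR(1, 0) = 0
n3 = NAND(x4, n2) = NAND(1, 0) = 1
n4 = NAND(x3, n3) = NAND(0, 1) = 1
n5 = NOR(n4, x6) = NOR(1, 1) = 0
giving n5 = 0 ≠ 1.

no solution exists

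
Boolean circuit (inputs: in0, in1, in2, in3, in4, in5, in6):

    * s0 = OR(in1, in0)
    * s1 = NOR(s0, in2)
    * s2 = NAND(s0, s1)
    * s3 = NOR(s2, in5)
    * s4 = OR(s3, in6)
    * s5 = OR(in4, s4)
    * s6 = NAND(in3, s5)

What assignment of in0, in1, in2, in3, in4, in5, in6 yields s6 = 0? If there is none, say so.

in0=1, in1=1, in2=0, in3=1, in4=1, in5=0, in6=1

s6 = NAND(in3, s5) must be 0, so both in3 = 1 and s5 = 1.
s5 = OR(in4, s4) must be 1, so at least one of in4, s4 is 1.
Check with in0=1, in1=1, in2=0, in3=1, in4=1, in5=0, in6=1:
s0 = OR(in1, in0) = OR(1, 1) = 1
s1 = NOR(s0, in2) = NOR(1, 0) = 0
s2 = NAND(s0, s1) = NAND(1, 0) = 1
s3 = NOR(s2, in5) = NOR(1, 0) = 0
s4 = OR(s3, in6) = OR(0, 1) = 1
s5 = OR(in4, s4) = OR(1, 1) = 1
s6 = NAND(in3, s5) = NAND(1, 1) = 0
So s6 = 0 as required.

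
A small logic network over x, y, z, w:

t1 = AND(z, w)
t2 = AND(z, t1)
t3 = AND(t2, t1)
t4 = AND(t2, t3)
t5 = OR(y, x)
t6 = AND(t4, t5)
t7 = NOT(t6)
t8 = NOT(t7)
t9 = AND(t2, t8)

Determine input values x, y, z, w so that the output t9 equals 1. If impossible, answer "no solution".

x=0, y=1, z=1, w=1

t9 = AND(t2, t8) must be 1, so both t2 = 1 and t8 = 1.
Check with x=0, y=1, z=1, w=1:
t1 = AND(z, w) = AND(1, 1) = 1
t2 = AND(z, t1) = AND(1, 1) = 1
t3 = AND(t2, t1) = AND(1, 1) = 1
t4 = AND(t2, t3) = AND(1, 1) = 1
t5 = OR(y, x) = OR(1, 0) = 1
t6 = AND(t4, t5) = AND(1, 1) = 1
t7 = NOT(t6) = NOT 1 = 0
t8 = NOT(t7) = NOT 0 = 1
t9 = AND(t2, t8) = AND(1, 1) = 1
So t9 = 1 as required.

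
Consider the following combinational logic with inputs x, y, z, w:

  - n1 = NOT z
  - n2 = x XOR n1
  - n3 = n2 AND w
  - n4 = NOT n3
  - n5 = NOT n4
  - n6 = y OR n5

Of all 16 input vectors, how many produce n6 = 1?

n6 = y OR n5 must be 1, so at least one of y, n5 is 1.
Enumerating the 16 input combinations, 10 give n6 = 1 and 6 give n6 = 0.

10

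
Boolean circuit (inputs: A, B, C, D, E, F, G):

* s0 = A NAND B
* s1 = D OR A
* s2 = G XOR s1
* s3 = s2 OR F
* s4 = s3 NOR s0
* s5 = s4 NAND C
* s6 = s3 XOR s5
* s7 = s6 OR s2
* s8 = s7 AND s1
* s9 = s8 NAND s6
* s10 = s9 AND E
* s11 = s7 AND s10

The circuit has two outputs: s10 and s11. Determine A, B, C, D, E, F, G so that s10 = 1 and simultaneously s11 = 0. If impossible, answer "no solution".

A=1, B=0, C=1, D=0, E=1, F=1, G=1

Check with A=1, B=0, C=1, D=0, E=1, F=1, G=1:
s0 = A NAND B = 1 NAND 0 = 1
s1 = D OR A = 0 OR 1 = 1
s2 = G XOR s1 = 1 XOR 1 = 0
s3 = s2 OR F = 0 OR 1 = 1
s4 = s3 NOR s0 = 1 NOR 1 = 0
s5 = s4 NAND C = 0 NAND 1 = 1
s6 = s3 XOR s5 = 1 XOR 1 = 0
s7 = s6 OR s2 = 0 OR 0 = 0
s8 = s7 AND s1 = 0 AND 1 = 0
s9 = s8 NAND s6 = 0 NAND 0 = 1
s10 = s9 AND E = 1 AND 1 = 1
s11 = s7 AND s10 = 0 AND 1 = 0
So s10 = 1 and s11 = 0.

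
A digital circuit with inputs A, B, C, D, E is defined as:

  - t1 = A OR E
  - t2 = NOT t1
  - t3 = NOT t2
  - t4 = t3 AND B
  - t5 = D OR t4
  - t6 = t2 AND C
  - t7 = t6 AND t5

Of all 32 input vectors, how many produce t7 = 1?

t7 = t6 AND t5 must be 1, so both t6 = 1 and t5 = 1.
Enumerating the 32 input combinations, 2 give t7 = 1 and 30 give t7 = 0.

2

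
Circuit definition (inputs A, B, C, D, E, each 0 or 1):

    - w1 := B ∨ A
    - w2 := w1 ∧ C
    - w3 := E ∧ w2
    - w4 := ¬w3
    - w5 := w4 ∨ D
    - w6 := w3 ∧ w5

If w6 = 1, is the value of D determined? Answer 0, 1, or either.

1

w6 = w3 ∧ w5 must be 1, so both w3 = 1 and w5 = 1.
w3 = E ∧ w2 must be 1, so both E = 1 and w2 = 1.
w5 = w4 ∨ D must be 1, so at least one of w4, D is 1.
Every assignment with w6 = 1 has D = 1; there are 3 such assignment(s).
  A=0, B=1, C=1, D=1, E=1
  A=1, B=0, C=1, D=1, E=1
  A=1, B=1, C=1, D=1, E=1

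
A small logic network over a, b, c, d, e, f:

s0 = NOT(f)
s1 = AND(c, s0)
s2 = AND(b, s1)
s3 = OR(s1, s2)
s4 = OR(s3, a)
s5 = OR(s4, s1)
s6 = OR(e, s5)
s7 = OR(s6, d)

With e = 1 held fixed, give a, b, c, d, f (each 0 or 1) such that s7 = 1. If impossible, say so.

s7 = OR(s6, d) must be 1, so at least one of s6, d is 1.
Check with e = 1 and a=0, b=1, c=1, d=0, f=1:
s0 = NOT(f) = NOT 1 = 0
s1 = AND(c, s0) = AND(1, 0) = 0
s2 = AND(b, s1) = AND(1, 0) = 0
s3 = OR(s1, s2) = OR(0, 0) = 0
s4 = OR(s3, a) = OR(0, 0) = 0
s5 = OR(s4, s1) = OR(0, 0) = 0
s6 = OR(e, s5) = OR(1, 0) = 1
s7 = OR(s6, d) = OR(1, 0) = 1
So s7 = 1.

a=0, b=1, c=1, d=0, f=1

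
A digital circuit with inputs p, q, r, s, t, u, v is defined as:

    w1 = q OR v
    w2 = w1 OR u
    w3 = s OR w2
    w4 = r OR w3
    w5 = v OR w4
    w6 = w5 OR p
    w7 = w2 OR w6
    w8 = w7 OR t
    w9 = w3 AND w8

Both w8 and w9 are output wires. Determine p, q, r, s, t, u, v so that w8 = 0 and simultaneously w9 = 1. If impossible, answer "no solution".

Across all 128 input combinations, none give both w8 = 0 and w9 = 1.

no solution exists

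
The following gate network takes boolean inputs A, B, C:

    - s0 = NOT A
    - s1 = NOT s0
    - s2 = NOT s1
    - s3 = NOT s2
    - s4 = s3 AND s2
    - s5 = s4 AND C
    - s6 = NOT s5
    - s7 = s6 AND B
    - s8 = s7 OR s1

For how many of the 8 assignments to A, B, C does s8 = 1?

6

s8 = s7 OR s1 must be 1, so at least one of s7, s1 is 1.
Enumerating the 8 input combinations, 6 give s8 = 1 and 2 give s8 = 0.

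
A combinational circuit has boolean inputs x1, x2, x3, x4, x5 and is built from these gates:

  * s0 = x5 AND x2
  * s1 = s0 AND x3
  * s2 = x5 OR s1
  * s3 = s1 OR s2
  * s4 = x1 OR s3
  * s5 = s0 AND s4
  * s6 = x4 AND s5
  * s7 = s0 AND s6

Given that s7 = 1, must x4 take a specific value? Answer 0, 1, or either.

1

s7 = s0 AND s6 must be 1, so both s0 = 1 and s6 = 1.
Every assignment with s7 = 1 has x4 = 1; there are 4 such assignment(s).
  x1=0, x2=1, x3=0, x4=1, x5=1
  x1=0, x2=1, x3=1, x4=1, x5=1
  x1=1, x2=1, x3=0, x4=1, x5=1
  x1=1, x2=1, x3=1, x4=1, x5=1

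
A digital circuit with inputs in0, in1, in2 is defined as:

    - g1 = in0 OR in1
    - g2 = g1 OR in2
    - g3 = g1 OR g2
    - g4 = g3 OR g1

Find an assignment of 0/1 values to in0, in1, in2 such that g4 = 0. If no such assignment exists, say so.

g4 = g3 OR g1 must be 0, so both g3 = 0 and g1 = 0.
g3 = g1 OR g2 must be 0, so both g1 = 0 and g2 = 0.
Check with in0=0, in1=0, in2=0:
g1 = in0 OR in1 = 0 OR 0 = 0
g2 = g1 OR in2 = 0 OR 0 = 0
g3 = g1 OR g2 = 0 OR 0 = 0
g4 = g3 OR g1 = 0 OR 0 = 0
So g4 = 0 as required.

in0=0, in1=0, in2=0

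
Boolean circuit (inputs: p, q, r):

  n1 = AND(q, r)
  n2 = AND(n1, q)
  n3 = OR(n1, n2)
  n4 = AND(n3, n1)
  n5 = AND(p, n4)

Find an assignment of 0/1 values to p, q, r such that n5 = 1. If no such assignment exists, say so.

p=1, q=1, r=1

n5 = AND(p, n4) must be 1, so both p = 1 and n4 = 1.
Check with p=1, q=1, r=1:
n1 = AND(q, r) = AND(1, 1) = 1
n2 = AND(n1, q) = AND(1, 1) = 1
n3 = OR(n1, n2) = OR(1, 1) = 1
n4 = AND(n3, n1) = AND(1, 1) = 1
n5 = AND(p, n4) = AND(1, 1) = 1
So n5 = 1 as required.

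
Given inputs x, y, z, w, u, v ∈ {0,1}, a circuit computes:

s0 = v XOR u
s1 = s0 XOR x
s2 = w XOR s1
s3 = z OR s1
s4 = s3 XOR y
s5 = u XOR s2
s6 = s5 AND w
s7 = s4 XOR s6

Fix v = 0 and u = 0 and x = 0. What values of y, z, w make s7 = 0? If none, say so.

y=0, z=1, w=1

s7 = s4 XOR s6 must be 0, so s4 and s6 are equal.
Check with v = 0 and u = 0 and x = 0 and y=0, z=1, w=1:
s0 = v XOR u = 0 XOR 0 = 0
s1 = s0 XOR x = 0 XOR 0 = 0
s2 = w XOR s1 = 1 XOR 0 = 1
s3 = z OR s1 = 1 OR 0 = 1
s4 = s3 XOR y = 1 XOR 0 = 1
s5 = u XOR s2 = 0 XOR 1 = 1
s6 = s5 AND w = 1 AND 1 = 1
s7 = s4 XOR s6 = 1 XOR 1 = 0
So s7 = 0.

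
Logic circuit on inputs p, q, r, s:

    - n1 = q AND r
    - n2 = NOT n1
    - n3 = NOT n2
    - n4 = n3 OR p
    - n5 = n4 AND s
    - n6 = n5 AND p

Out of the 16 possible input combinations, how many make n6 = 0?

n6 = n5 AND p must be 0, so at least one of n5, p is 0.
Enumerating the 16 input combinations, 12 give n6 = 0 and 4 give n6 = 1.

12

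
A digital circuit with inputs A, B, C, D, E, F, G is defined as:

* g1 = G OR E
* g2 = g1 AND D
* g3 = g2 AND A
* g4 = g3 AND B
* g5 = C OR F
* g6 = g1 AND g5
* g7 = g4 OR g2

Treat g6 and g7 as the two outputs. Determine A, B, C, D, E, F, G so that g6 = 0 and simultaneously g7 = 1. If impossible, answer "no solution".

A=1 B=1 C=0 D=1 E=1 F=0 G=1

Check with A=1 B=1 C=0 D=1 E=1 F=0 G=1:
g1 = G OR E = 1 OR 1 = 1
g2 = g1 AND D = 1 AND 1 = 1
g3 = g2 AND A = 1 AND 1 = 1
g4 = g3 AND B = 1 AND 1 = 1
g5 = C OR F = 0 OR 0 = 0
g6 = g1 AND g5 = 1 AND 0 = 0
g7 = g4 OR g2 = 1 OR 1 = 1
So g6 = 0 and g7 = 1.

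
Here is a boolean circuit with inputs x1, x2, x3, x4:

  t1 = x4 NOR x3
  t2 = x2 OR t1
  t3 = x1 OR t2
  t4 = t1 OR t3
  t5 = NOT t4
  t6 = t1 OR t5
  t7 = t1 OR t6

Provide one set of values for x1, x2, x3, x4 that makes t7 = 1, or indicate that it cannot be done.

x1=1, x2=0, x3=0, x4=0

t7 = t1 OR t6 must be 1, so at least one of t1, t6 is 1.
Check with x1=1, x2=0, x3=0, x4=0:
t1 = x4 NOR x3 = 0 NOR 0 = 1
t2 = x2 OR t1 = 0 OR 1 = 1
t3 = x1 OR t2 = 1 OR 1 = 1
t4 = t1 OR t3 = 1 OR 1 = 1
t5 = NOT t4 = NOT 1 = 0
t6 = t1 OR t5 = 1 OR 0 = 1
t7 = t1 OR t6 = 1 OR 1 = 1
So t7 = 1 as required.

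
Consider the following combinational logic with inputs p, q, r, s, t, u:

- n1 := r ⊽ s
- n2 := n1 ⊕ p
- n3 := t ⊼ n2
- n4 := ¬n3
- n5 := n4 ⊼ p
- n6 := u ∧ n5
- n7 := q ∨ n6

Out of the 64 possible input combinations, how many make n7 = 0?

n7 = q ∨ n6 must be 0, so both q = 0 and n6 = 0.
Enumerating the 64 input combinations, 19 give n7 = 0 and 45 give n7 = 1.

19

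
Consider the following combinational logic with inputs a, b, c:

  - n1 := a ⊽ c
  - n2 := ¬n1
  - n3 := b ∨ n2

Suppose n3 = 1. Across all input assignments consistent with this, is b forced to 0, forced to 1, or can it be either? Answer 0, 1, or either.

Both values of b occur among assignments with n3 = 1:
  b=0: a=0, b=0, c=1
  b=1: a=0, b=1, c=0

either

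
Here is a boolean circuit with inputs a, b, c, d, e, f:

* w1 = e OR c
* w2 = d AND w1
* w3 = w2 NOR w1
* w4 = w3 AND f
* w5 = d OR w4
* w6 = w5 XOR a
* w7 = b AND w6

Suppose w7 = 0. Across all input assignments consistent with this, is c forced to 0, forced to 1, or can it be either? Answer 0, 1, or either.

either

Both values of c occur among assignments with w7 = 0:
  c=0: a=0, b=0, c=0, d=0, e=0, f=0
  c=1: a=0, b=0, c=1, d=0, e=0, f=0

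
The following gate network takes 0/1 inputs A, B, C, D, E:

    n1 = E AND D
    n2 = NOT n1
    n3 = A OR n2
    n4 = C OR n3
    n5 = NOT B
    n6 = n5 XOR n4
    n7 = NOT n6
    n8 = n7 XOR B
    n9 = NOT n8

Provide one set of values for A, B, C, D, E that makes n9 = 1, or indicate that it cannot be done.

A=0, B=1, C=0, D=1, E=1

n9 = NOT n8 must be 1, so n8 = 0.
n8 = n7 XOR B must be 0, so n7 and B are equal.
Check with A=0, B=1, C=0, D=1, E=1:
n1 = E AND D = 1 AND 1 = 1
n2 = NOT n1 = NOT 1 = 0
n3 = A OR n2 = 0 OR 0 = 0
n4 = C OR n3 = 0 OR 0 = 0
n5 = NOT B = NOT 1 = 0
n6 = n5 XOR n4 = 0 XOR 0 = 0
n7 = NOT n6 = NOT 0 = 1
n8 = n7 XOR B = 1 XOR 1 = 0
n9 = NOT n8 = NOT 0 = 1
So n9 = 1 as required.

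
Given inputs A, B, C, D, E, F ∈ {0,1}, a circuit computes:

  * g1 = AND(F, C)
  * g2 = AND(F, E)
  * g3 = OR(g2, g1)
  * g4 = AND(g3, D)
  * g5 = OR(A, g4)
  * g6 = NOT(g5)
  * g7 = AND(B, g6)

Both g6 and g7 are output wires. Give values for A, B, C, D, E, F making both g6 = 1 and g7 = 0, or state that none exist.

Check with A=0 B=0 C=1 D=0 E=1 F=0:
g1 = AND(F, C) = AND(0, 1) = 0
g2 = AND(F, E) = AND(0, 1) = 0
g3 = OR(g2, g1) = OR(0, 0) = 0
g4 = AND(g3, D) = AND(0, 0) = 0
g5 = OR(A, g4) = OR(0, 0) = 0
g6 = NOT(g5) = NOT 0 = 1
g7 = AND(B, g6) = AND(0, 1) = 0
So g6 = 1 and g7 = 0.

A=0 B=0 C=1 D=0 E=1 F=0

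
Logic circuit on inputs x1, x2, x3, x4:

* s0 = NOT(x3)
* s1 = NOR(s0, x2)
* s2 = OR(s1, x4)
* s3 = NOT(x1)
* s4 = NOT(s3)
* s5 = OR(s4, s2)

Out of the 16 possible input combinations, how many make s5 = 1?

s5 = OR(s4, s2) must be 1, so at least one of s4, s2 is 1.
Enumerating the 16 input combinations, 13 give s5 = 1 and 3 give s5 = 0.

13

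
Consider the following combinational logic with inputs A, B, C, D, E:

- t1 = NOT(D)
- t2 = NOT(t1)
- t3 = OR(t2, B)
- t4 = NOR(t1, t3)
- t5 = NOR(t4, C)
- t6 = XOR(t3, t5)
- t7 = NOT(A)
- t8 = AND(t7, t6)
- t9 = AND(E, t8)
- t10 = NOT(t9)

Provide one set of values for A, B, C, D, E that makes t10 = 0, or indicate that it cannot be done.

A=0, B=0, C=0, D=0, E=1

Check with A=0, B=0, C=0, D=0, E=1:
t1 = NOT(D) = NOT 0 = 1
t2 = NOT(t1) = NOT 1 = 0
t3 = OR(t2, B) = OR(0, 0) = 0
t4 = NOR(t1, t3) = NOR(1, 0) = 0
t5 = NOR(t4, C) = NOR(0, 0) = 1
t6 = XOR(t3, t5) = XOR(0, 1) = 1
t7 = NOT(A) = NOT 0 = 1
t8 = AND(t7, t6) = AND(1, 1) = 1
t9 = AND(E, t8) = AND(1, 1) = 1
t10 = NOT(t9) = NOT 1 = 0
So t10 = 0 as required.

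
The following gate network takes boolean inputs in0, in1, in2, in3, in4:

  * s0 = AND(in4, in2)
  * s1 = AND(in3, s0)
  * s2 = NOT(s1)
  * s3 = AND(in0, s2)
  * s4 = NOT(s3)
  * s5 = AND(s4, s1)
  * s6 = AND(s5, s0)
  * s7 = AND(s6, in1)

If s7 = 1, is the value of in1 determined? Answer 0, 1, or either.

1

s7 = AND(s6, in1) must be 1, so both s6 = 1 and in1 = 1.
s6 = AND(s5, s0) must be 1, so both s5 = 1 and s0 = 1.
Every assignment with s7 = 1 has in1 = 1; there are 2 such assignment(s).
  in0=0, in1=1, in2=1, in3=1, in4=1
  in0=1, in1=1, in2=1, in3=1, in4=1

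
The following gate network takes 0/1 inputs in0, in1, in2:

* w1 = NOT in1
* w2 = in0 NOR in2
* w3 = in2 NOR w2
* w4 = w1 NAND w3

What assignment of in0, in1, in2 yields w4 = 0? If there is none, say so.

Check with in0=1, in1=0, in2=0:
w1 = NOT in1 = NOT 0 = 1
w2 = in0 NOR in2 = 1 NOR 0 = 0
w3 = in2 NOR w2 = 0 NOR 0 = 1
w4 = w1 NAND w3 = 1 NAND 1 = 0
So w4 = 0 as required.

in0=1, in1=0, in2=0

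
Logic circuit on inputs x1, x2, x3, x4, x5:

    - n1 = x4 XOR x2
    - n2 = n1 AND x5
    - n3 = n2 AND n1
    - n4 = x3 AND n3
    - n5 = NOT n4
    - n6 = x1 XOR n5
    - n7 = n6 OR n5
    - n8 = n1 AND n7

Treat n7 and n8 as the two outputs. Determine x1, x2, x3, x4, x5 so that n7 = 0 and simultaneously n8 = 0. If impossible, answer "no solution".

x1=0, x2=0, x3=1, x4=1, x5=1

Check with x1=0, x2=0, x3=1, x4=1, x5=1:
n1 = x4 XOR x2 = 1 XOR 0 = 1
n2 = n1 AND x5 = 1 AND 1 = 1
n3 = n2 AND n1 = 1 AND 1 = 1
n4 = x3 AND n3 = 1 AND 1 = 1
n5 = NOT n4 = NOT 1 = 0
n6 = x1 XOR n5 = 0 XOR 0 = 0
n7 = n6 OR n5 = 0 OR 0 = 0
n8 = n1 AND n7 = 1 AND 0 = 0
So n7 = 0 and n8 = 0.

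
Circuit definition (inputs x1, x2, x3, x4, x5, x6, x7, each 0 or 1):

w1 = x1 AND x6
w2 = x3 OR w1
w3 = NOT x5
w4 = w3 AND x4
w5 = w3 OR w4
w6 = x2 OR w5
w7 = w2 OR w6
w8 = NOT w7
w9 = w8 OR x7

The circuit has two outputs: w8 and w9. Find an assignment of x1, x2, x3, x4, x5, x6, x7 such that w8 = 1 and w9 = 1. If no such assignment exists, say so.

x1=1, x2=0, x3=0, x4=0, x5=1, x6=0, x7=0

Check with x1=1, x2=0, x3=0, x4=0, x5=1, x6=0, x7=0:
w1 = x1 AND x6 = 1 AND 0 = 0
w2 = x3 OR w1 = 0 OR 0 = 0
w3 = NOT x5 = NOT 1 = 0
w4 = w3 AND x4 = 0 AND 0 = 0
w5 = w3 OR w4 = 0 OR 0 = 0
w6 = x2 OR w5 = 0 OR 0 = 0
w7 = w2 OR w6 = 0 OR 0 = 0
w8 = NOT w7 = NOT 0 = 1
w9 = w8 OR x7 = 1 OR 0 = 1
So w8 = 1 and w9 = 1.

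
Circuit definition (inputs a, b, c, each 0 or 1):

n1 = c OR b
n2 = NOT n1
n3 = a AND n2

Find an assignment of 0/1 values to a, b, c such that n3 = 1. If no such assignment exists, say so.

a=1 b=0 c=0

n3 = a AND n2 must be 1, so both a = 1 and n2 = 1.
n2 = NOT n1 must be 1, so n1 = 0.
Check with a=1 b=0 c=0:
n1 = c OR b = 0 OR 0 = 0
n2 = NOT n1 = NOT 0 = 1
n3 = a AND n2 = 1 AND 1 = 1
So n3 = 1 as required.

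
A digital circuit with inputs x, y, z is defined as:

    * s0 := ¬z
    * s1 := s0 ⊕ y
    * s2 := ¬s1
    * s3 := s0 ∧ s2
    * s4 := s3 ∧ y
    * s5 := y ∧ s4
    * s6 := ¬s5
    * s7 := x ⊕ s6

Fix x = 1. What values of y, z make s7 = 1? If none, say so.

Check with x = 1 and y=1, z=0:
s0 = ¬z = ¬0 = 1
s1 = s0 ⊕ y = 1 ⊕ 1 = 0
s2 = ¬s1 = ¬0 = 1
s3 = s0 ∧ s2 = 1 ∧ 1 = 1
s4 = s3 ∧ y = 1 ∧ 1 = 1
s5 = y ∧ s4 = 1 ∧ 1 = 1
s6 = ¬s5 = ¬1 = 0
s7 = x ⊕ s6 = 1 ⊕ 0 = 1
So s7 = 1.

y=1, z=0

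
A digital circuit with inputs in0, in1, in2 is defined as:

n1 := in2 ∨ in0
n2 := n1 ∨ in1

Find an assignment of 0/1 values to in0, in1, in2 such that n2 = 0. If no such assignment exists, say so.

Check with in0=0, in1=0, in2=0:
n1 = in2 ∨ in0 = 0 ∨ 0 = 0
n2 = n1 ∨ in1 = 0 ∨ 0 = 0
So n2 = 0 as required.

in0=0, in1=0, in2=0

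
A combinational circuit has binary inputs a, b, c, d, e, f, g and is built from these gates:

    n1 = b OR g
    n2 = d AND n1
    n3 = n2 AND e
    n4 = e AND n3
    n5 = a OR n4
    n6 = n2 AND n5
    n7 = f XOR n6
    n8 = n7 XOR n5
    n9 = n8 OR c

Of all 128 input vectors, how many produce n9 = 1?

96

n9 = n8 OR c must be 1, so at least one of n8, c is 1.
Enumerating the 128 input combinations, 96 give n9 = 1 and 32 give n9 = 0.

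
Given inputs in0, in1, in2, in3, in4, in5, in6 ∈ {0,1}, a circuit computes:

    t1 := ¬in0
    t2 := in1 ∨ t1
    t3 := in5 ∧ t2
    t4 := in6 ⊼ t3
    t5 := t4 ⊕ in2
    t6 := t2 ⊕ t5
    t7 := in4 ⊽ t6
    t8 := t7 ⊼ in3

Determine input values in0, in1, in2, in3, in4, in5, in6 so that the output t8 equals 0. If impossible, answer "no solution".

in0=1 in1=1 in2=0 in3=1 in4=0 in5=0 in6=1

t8 = t7 ⊼ in3 must be 0, so both t7 = 1 and in3 = 1.
t7 = in4 ⊽ t6 must be 1, so both in4 = 0 and t6 = 0.
t6 = t2 ⊕ t5 must be 0, so t2 and t5 are equal.
Check with in0=1 in1=1 in2=0 in3=1 in4=0 in5=0 in6=1:
t1 = ¬in0 = ¬1 = 0
t2 = in1 ∨ t1 = 1 ∨ 0 = 1
t3 = in5 ∧ t2 = 0 ∧ 1 = 0
t4 = in6 ⊼ t3 = 1 ⊼ 0 = 1
t5 = t4 ⊕ in2 = 1 ⊕ 0 = 1
t6 = t2 ⊕ t5 = 1 ⊕ 1 = 0
t7 = in4 ⊽ t6 = 0 ⊽ 0 = 1
t8 = t7 ⊼ in3 = 1 ⊼ 1 = 0
So t8 = 0 as required.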